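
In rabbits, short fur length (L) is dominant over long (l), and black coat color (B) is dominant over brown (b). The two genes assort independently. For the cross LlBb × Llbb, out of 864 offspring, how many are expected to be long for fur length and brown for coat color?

Dihybrid cross LlBb × Llbb — consider each gene separately:
fur length: Ll × Ll → 1 LL, 2 Ll, 1 ll → 3 L_ : 1 ll (out of 4)
coat color: Bb × bb → 2 Bb, 2 bb → 2 B_ : 2 bb (out of 4)
Looking for: long (ll) and brown (bb)
P(long) = 1/4, P(brown) = 2/4
P(both) = 1/4 × 2/4 = 2/16 = 1/8
Expected count = 1/8 × 864 = 108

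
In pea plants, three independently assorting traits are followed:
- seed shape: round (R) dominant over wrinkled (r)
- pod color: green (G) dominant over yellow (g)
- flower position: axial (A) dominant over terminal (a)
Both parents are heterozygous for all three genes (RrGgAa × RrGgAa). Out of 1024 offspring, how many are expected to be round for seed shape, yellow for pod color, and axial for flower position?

Trihybrid cross: RrGgAa × RrGgAa
Each trait segregates independently with a 3:1 phenotypic ratio, so each gene contributes 3/4 (dominant) or 1/4 (recessive).
Target: round (seed shape), yellow (pod color), axial (flower position)
Probability = product of independent per-trait probabilities
= 3/4 × 1/4 × 3/4 = 9/64
Expected count = 9/64 × 1024 = 144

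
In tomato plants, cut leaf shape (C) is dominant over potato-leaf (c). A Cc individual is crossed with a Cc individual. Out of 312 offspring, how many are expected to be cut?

Punnett square for Cc × Cc:
Offspring genotypes: 1 CC, 2 Cc, 1 cc
cut: 3, potato-leaf: 1
cut: 3 out of 4 → fraction 3/4
Expected count = 3/4 × 312 = 234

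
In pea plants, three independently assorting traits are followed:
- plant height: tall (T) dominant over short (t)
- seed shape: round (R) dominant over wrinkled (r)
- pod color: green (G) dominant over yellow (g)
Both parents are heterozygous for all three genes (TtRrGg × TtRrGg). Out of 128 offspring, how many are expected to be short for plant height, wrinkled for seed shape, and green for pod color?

Trihybrid cross: TtRrGg × TtRrGg
Each trait segregates independently with a 3:1 phenotypic ratio, so each gene contributes 3/4 (dominant) or 1/4 (recessive).
Target: short (plant height), wrinkled (seed shape), green (pod color)
Probability = product of independent per-trait probabilities
= 1/4 × 1/4 × 3/4 = 3/64
Expected count = 3/64 × 128 = 6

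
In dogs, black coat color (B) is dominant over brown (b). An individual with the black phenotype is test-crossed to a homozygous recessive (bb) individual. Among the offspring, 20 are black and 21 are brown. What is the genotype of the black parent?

Test cross: ? × bb
Offspring: 20 black, 21 brown — approximately 1:1.
A 1:1 ratio in a test cross indicates the unknown parent is heterozygous (Bb).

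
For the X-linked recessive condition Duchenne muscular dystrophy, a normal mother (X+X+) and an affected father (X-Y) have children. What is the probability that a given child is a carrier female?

Cross: X+X+ × X-Y
Offspring: 2 X+X-, 2 X+Y
Probability of a carrier female: 2/4 = 1/2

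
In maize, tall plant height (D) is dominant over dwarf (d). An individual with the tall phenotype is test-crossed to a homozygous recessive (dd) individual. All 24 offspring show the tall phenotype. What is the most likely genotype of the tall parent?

Test cross: ? × dd
All offspring are tall.
If the unknown parent were heterozygous (Dd), about half of 24 offspring would be dwarf; none are. The unknown parent is most likely homozygous dominant (DD).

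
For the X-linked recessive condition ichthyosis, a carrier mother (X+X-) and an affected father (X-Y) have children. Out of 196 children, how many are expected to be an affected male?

Cross: X+X- × X-Y
Offspring: 1 X+X-, 1 X+Y, 1 X-X-, 1 X-Y
Probability of an affected male: 1/4
Expected count = 1/4 × 196 = 49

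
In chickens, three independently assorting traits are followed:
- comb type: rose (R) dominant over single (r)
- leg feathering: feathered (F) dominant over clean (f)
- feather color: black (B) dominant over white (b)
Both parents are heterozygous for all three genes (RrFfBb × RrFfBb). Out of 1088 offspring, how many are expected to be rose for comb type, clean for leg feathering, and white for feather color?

Trihybrid cross: RrFfBb × RrFfBb
Each trait segregates independently with a 3:1 phenotypic ratio, so each gene contributes 3/4 (dominant) or 1/4 (recessive).
Target: rose (comb type), clean (leg feathering), white (feather color)
Probability = product of independent per-trait probabilities
= 3/4 × 1/4 × 1/4 = 3/64
Expected count = 3/64 × 1088 = 51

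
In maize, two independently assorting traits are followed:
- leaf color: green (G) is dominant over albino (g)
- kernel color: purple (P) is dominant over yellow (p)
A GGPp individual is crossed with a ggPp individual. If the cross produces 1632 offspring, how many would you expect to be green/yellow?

Dihybrid cross GGPp × ggPp — consider each gene separately:
leaf color: GG × gg → 4 Gg → 4 G_ (out of 4)
kernel color: Pp × Pp → 1 PP, 2 Pp, 1 pp → 3 P_ : 1 pp (out of 4)
Combine (counts out of 4 × 4 = 16): green/purple (G_P_) = 4×3 = 12; green/yellow (G_pp) = 4×1 = 4
Phenotype counts (out of 16): 12 green/purple, 4 green/yellow
green/yellow: 4 out of 16 → fraction 1/4
Expected count = 1/4 × 1632 = 408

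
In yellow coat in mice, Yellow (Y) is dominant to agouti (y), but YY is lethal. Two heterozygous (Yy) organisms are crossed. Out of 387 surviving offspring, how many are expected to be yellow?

Cross: Yy × Yy
Punnett square offspring (before lethality): 1 YY, 2 Yy, 1 yy
The YY genotype is lethal (embryos die); surviving offspring: 2 Yy, 1 yy
yellow: 2 out of 3 → fraction 2/3
Expected count = 2/3 × 387 = 258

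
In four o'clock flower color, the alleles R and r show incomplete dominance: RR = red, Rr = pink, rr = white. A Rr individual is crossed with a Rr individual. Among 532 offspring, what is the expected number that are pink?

Punnett square for Rr × Rr:
Offspring genotypes: 1 RR, 2 Rr, 1 rr
Phenotype counts: 1 red, 2 pink, 1 white
pink: 2 out of 4 → fraction 1/2
Expected count = 1/2 × 532 = 266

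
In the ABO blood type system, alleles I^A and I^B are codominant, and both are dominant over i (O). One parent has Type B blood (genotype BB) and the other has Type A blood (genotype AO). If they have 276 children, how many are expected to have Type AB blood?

Cross: BB × AO
Possible offspring genotypes: 2 AB, 2 BO
Blood type counts: 2 Type AB, 2 Type B
Probability of Type AB: 2/4 = 1/2
Expected count = 1/2 × 276 = 138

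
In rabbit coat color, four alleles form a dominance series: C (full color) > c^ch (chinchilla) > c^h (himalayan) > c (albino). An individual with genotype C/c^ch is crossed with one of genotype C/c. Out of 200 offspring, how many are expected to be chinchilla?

Cross: C/c^ch × C/c
Allele dominance: C > c^ch > c^h > c
Offspring genotypes: 1 C/C, 1 C/c, 1 C/c^ch, 1 c^ch/c
Phenotype counts: 3 full color, 1 chinchilla
chinchilla: 1 out of 4 → fraction 1/4
Expected count = 1/4 × 200 = 50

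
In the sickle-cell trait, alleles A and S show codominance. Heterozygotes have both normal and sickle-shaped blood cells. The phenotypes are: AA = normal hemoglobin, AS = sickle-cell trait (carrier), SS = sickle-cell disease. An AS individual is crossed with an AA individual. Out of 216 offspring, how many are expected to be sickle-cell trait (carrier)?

Punnett square for AS × AA:
Offspring genotypes: 2 AA, 2 AS
Phenotype counts: 2 normal hemoglobin, 2 sickle-cell trait (carrier)
sickle-cell trait (carrier): 2 out of 4 → fraction 1/2
Expected count = 1/2 × 216 = 108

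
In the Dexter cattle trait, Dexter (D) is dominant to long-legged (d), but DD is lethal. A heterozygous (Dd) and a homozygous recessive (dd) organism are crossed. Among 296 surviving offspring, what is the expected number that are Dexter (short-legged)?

Cross: Dd × dd
Punnett square offspring (before lethality): 2 Dd, 2 dd
No DD offspring are produced in this cross.
Dexter (short-legged): 2 out of 4 → fraction 1/2
Expected count = 1/2 × 296 = 148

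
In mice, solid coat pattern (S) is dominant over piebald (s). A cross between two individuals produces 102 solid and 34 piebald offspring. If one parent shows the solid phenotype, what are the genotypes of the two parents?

Observed offspring: 102 solid, 34 piebald
The observed ratio simplifies to 3:1. Piebald (ss) offspring appear, so each parent must contribute one s allele. The parent stated to show solid carries S, so it is Ss. The other parent is then either Ss or ss: Ss × ss would give a 1:1 split, whereas Ss × Ss gives 3:1 — matching the data. So both parents are heterozygous (Ss × Ss).
Parent genotypes: Ss × Ss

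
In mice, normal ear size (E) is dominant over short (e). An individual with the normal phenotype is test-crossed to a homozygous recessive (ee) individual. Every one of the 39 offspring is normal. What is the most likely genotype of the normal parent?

Test cross: ? × ee
All offspring are normal.
If the unknown parent were heterozygous (Ee), about half of 39 offspring would be short; none are. The unknown parent is most likely homozygous dominant (EE).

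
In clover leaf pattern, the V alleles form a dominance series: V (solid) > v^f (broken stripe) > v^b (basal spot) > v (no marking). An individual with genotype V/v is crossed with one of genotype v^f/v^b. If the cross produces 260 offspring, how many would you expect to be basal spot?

Cross: V/v × v^f/v^b
Allele dominance: V > v^f > v^b > v
Offspring genotypes: 1 V/v^f, 1 V/v^b, 1 v^f/v, 1 v^b/v
Phenotype counts: 2 solid, 1 broken stripe, 1 basal spot
basal spot: 1 out of 4 → fraction 1/4
Expected count = 1/4 × 260 = 65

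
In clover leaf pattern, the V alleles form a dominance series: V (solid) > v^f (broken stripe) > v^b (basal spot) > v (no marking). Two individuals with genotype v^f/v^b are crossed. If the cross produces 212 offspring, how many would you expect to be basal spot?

Cross: v^f/v^b × v^f/v^b
Allele dominance: V > v^f > v^b > v
Offspring genotypes: 1 v^f/v^f, 2 v^f/v^b, 1 v^b/v^b
Phenotype counts: 3 broken stripe, 1 basal spot
basal spot: 1 out of 4 → fraction 1/4
Expected count = 1/4 × 212 = 53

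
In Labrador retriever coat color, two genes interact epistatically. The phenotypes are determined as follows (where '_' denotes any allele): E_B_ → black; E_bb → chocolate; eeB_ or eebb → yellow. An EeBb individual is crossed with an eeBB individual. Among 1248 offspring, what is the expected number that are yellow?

Cross: EeBb × eeBB — consider each gene separately:
E gene: Ee × ee → 2 Ee, 2 ee → 2 E_ : 2 ee (out of 4)
B gene: Bb × BB → 2 BB, 2 Bb → 4 B_ (out of 4)
Genotype classes (out of 4 × 4 = 16): E_B_ = 2×4 = 8; eeB_ = 2×4 = 8
Apply the phenotype rules: E_B_ (8) → black; eeB_ (8) → yellow
Phenotype counts (out of 16): 8 black, 8 yellow
yellow: 8 out of 16 → fraction 1/2
Expected count = 1/2 × 1248 = 624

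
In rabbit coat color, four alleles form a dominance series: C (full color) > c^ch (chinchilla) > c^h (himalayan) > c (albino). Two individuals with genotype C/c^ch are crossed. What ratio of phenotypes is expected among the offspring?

Cross: C/c^ch × C/c^ch
Allele dominance: C > c^ch > c^h > c
Offspring genotypes: 1 C/C, 2 C/c^ch, 1 c^ch/c^ch
Phenotype counts: 3 full color, 1 chinchilla
Ratio: 3 full color : 1 chinchilla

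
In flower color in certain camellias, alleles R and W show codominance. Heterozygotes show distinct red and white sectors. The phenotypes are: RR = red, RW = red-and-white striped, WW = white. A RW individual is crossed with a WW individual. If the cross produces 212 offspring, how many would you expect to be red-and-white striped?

Punnett square for RW × WW:
Offspring genotypes: 2 RW, 2 WW
Phenotype counts: 2 red-and-white striped, 2 white
red-and-white striped: 2 out of 4 → fraction 1/2
Expected count = 1/2 × 212 = 106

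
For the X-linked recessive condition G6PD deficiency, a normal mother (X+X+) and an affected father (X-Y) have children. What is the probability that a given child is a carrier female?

Cross: X+X+ × X-Y
Offspring: 2 X+X-, 2 X+Y
Probability of a carrier female: 2/4 = 1/2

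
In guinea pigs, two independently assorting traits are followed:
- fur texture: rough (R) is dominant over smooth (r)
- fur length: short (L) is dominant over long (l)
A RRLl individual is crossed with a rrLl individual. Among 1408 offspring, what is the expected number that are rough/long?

Dihybrid cross RRLl × rrLl — consider each gene separately:
fur texture: RR × rr → 4 Rr → 4 R_ (out of 4)
fur length: Ll × Ll → 1 LL, 2 Ll, 1 ll → 3 L_ : 1 ll (out of 4)
Combine (counts out of 4 × 4 = 16): rough/short (R_L_) = 4×3 = 12; rough/long (R_ll) = 4×1 = 4
Phenotype counts (out of 16): 12 rough/short, 4 rough/long
rough/long: 4 out of 16 → fraction 1/4
Expected count = 1/4 × 1408 = 352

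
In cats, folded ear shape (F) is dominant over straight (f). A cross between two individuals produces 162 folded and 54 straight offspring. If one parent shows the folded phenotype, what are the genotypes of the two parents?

Observed offspring: 162 folded, 54 straight
The observed ratio simplifies to 3:1. Straight (ff) offspring appear, so each parent must contribute one f allele. The parent stated to show folded carries F, so it is Ff. The other parent is then either Ff or ff: Ff × ff would give a 1:1 split, whereas Ff × Ff gives 3:1 — matching the data. So both parents are heterozygous (Ff × Ff).
Parent genotypes: Ff × Ff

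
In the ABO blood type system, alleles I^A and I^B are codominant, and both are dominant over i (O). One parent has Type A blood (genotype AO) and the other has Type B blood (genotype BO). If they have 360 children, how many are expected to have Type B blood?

Cross: AO × BO
Possible offspring genotypes: 1 AB, 1 AO, 1 BO, 1 OO
Blood type counts: 1 Type AB, 1 Type A, 1 Type B, 1 Type O
Probability of Type B: 1/4
Expected count = 1/4 × 360 = 90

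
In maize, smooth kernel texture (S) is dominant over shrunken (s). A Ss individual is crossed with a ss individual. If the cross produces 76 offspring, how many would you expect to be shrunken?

Punnett square for Ss × ss:
Offspring genotypes: 2 Ss, 2 ss
smooth: 2, shrunken: 2
shrunken: 2 out of 4 → fraction 1/2
Expected count = 1/2 × 76 = 38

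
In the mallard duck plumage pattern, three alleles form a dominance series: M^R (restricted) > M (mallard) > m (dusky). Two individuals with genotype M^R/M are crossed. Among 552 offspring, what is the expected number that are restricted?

Cross: M^R/M × M^R/M
Allele dominance: M^R > M > m
Offspring genotypes: 1 M^R/M^R, 2 M^R/M, 1 M/M
Phenotype counts: 3 restricted, 1 mallard
restricted: 3 out of 4 → fraction 3/4
Expected count = 3/4 × 552 = 414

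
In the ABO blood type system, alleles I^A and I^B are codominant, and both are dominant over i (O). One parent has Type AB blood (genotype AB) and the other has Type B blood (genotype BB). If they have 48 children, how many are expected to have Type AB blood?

Cross: AB × BB
Possible offspring genotypes: 2 AB, 2 BB
Blood type counts: 2 Type AB, 2 Type B
Probability of Type AB: 2/4 = 1/2
Expected count = 1/2 × 48 = 24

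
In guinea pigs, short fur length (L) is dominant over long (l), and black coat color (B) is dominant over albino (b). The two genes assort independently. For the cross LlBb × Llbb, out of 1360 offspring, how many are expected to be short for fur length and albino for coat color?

Dihybrid cross LlBb × Llbb — consider each gene separately:
fur length: Ll × Ll → 1 LL, 2 Ll, 1 ll → 3 L_ : 1 ll (out of 4)
coat color: Bb × bb → 2 Bb, 2 bb → 2 B_ : 2 bb (out of 4)
Looking for: short (L_) and albino (bb)
P(short) = 3/4, P(albino) = 2/4
P(both) = 3/4 × 2/4 = 6/16 = 3/8
Expected count = 3/8 × 1360 = 510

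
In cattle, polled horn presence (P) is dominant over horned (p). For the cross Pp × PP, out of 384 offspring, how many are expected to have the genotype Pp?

Punnett square for Pp × PP:
Offspring genotypes: 2 PP, 2 Pp
Total offspring: 4
Count with target: 2
Probability: 2/4 = 1/2
Expected count = 1/2 × 384 = 192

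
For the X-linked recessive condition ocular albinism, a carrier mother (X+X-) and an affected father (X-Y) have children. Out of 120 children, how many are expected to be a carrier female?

Cross: X+X- × X-Y
Offspring: 1 X+X-, 1 X+Y, 1 X-X-, 1 X-Y
Probability of a carrier female: 1/4
Expected count = 1/4 × 120 = 30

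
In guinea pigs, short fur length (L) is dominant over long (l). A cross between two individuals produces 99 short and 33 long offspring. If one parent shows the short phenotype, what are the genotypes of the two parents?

Observed offspring: 99 short, 33 long
The observed ratio simplifies to 3:1. Long (ll) offspring appear, so each parent must contribute one l allele. The parent stated to show short carries L, so it is Ll. The other parent is then either Ll or ll: Ll × ll would give a 1:1 split, whereas Ll × Ll gives 3:1 — matching the data. So both parents are heterozygous (Ll × Ll).
Parent genotypes: Ll × Ll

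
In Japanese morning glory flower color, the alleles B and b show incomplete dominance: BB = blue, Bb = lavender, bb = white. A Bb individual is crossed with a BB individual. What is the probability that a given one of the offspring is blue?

Punnett square for Bb × BB:
Offspring genotypes: 2 BB, 2 Bb
Phenotype counts: 2 blue, 2 lavender
blue: 2 out of 4
Probability: 2/4 = 1/2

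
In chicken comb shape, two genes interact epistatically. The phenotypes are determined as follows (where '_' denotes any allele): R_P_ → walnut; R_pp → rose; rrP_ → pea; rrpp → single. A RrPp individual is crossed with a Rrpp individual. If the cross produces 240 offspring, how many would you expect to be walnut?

Cross: RrPp × Rrpp — consider each gene separately:
R gene: Rr × Rr → 1 RR, 2 Rr, 1 rr → 3 R_ : 1 rr (out of 4)
P gene: Pp × pp → 2 Pp, 2 pp → 2 P_ : 2 pp (out of 4)
Genotype classes (out of 4 × 4 = 16): R_P_ = 3×2 = 6; R_pp = 3×2 = 6; rrP_ = 1×2 = 2; rrpp = 1×2 = 2
Apply the phenotype rules: R_P_ (6) → walnut; R_pp (6) → rose; rrP_ (2) → pea; rrpp (2) → single
Phenotype counts (out of 16): 6 walnut, 6 rose, 2 pea, 2 single
walnut: 6 out of 16 → fraction 3/8
Expected count = 3/8 × 240 = 90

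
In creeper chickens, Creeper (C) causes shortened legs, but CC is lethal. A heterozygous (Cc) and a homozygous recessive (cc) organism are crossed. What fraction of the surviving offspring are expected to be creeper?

Cross: Cc × cc
Punnett square offspring (before lethality): 2 Cc, 2 cc
No CC offspring are produced in this cross.
creeper: 2 out of 4
Probability: 2/4 = 1/2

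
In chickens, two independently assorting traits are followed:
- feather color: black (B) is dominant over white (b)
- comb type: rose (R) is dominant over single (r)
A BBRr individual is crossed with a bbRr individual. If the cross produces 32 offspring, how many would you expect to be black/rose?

Dihybrid cross BBRr × bbRr — consider each gene separately:
feather color: BB × bb → 4 Bb → 4 B_ (out of 4)
comb type: Rr × Rr → 1 RR, 2 Rr, 1 rr → 3 R_ : 1 rr (out of 4)
Combine (counts out of 4 × 4 = 16): black/rose (B_R_) = 4×3 = 12; black/single (B_rr) = 4×1 = 4
Phenotype counts (out of 16): 12 black/rose, 4 black/single
black/rose: 12 out of 16 → fraction 3/4
Expected count = 3/4 × 32 = 24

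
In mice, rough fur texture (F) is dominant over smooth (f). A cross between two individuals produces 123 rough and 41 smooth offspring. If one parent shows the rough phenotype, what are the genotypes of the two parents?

Observed offspring: 123 rough, 41 smooth
The observed ratio simplifies to 3:1. Smooth (ff) offspring appear, so each parent must contribute one f allele. The parent stated to show rough carries F, so it is Ff. The other parent is then either Ff or ff: Ff × ff would give a 1:1 split, whereas Ff × Ff gives 3:1 — matching the data. So both parents are heterozygous (Ff × Ff).
Parent genotypes: Ff × Ff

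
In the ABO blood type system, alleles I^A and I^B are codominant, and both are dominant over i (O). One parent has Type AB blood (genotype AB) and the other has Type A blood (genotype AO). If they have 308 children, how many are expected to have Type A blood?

Cross: AB × AO
Possible offspring genotypes: 1 AA, 1 AO, 1 AB, 1 BO
Blood type counts: 2 Type A, 1 Type AB, 1 Type B
Probability of Type A: 2/4 = 1/2
Expected count = 1/2 × 308 = 154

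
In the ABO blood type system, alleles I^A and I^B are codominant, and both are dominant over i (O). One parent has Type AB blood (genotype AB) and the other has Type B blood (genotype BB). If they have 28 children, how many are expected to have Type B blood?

Cross: AB × BB
Possible offspring genotypes: 2 AB, 2 BB
Blood type counts: 2 Type AB, 2 Type B
Probability of Type B: 2/4 = 1/2
Expected count = 1/2 × 28 = 14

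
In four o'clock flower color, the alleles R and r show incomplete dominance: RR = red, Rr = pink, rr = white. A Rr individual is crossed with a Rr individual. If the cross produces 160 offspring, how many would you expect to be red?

Punnett square for Rr × Rr:
Offspring genotypes: 1 RR, 2 Rr, 1 rr
Phenotype counts: 1 red, 2 pink, 1 white
red: 1 out of 4 → fraction 1/4
Expected count = 1/4 × 160 = 40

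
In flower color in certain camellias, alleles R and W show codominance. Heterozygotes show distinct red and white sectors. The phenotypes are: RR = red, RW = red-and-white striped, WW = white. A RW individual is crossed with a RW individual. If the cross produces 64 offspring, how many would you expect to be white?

Punnett square for RW × RW:
Offspring genotypes: 1 RR, 2 RW, 1 WW
Phenotype counts: 1 red, 2 red-and-white striped, 1 white
white: 1 out of 4 → fraction 1/4
Expected count = 1/4 × 64 = 16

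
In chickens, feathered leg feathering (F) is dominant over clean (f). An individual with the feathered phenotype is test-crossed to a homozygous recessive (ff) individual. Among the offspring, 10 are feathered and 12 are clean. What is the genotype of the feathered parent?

Test cross: ? × ff
Offspring: 10 feathered, 12 clean — approximately 1:1.
A 1:1 ratio in a test cross indicates the unknown parent is heterozygous (Ff).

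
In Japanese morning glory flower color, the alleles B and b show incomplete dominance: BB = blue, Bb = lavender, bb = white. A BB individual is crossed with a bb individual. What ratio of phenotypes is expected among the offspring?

Punnett square for BB × bb:
Offspring genotypes: 4 Bb
Phenotype counts: 4 lavender
Ratio: all lavender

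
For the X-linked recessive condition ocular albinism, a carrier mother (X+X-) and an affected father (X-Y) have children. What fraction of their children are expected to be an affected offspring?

Cross: X+X- × X-Y
Offspring: 1 X+X-, 1 X+Y, 1 X-X-, 1 X-Y
Probability of an affected offspring: 2/4 = 1/2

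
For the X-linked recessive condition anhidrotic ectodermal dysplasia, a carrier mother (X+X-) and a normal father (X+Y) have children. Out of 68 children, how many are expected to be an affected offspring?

Cross: X+X- × X+Y
Offspring: 1 X+X+, 1 X+Y, 1 X+X-, 1 X-Y
Probability of an affected offspring: 1/4
Expected count = 1/4 × 68 = 17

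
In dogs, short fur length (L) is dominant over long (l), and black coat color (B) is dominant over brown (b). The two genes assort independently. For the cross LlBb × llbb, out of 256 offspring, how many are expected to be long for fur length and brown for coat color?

Dihybrid cross LlBb × llbb — consider each gene separately:
fur length: Ll × ll → 2 Ll, 2 ll → 2 L_ : 2 ll (out of 4)
coat color: Bb × bb → 2 Bb, 2 bb → 2 B_ : 2 bb (out of 4)
Looking for: long (ll) and brown (bb)
P(long) = 2/4, P(brown) = 2/4
P(both) = 2/4 × 2/4 = 4/16 = 1/4
Expected count = 1/4 × 256 = 64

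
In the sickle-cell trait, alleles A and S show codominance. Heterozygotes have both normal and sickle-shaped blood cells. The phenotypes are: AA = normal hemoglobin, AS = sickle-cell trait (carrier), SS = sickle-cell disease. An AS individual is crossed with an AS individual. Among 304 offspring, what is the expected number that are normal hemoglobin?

Punnett square for AS × AS:
Offspring genotypes: 1 AA, 2 AS, 1 SS
Phenotype counts: 1 normal hemoglobin, 2 sickle-cell trait (carrier), 1 sickle-cell disease
normal hemoglobin: 1 out of 4 → fraction 1/4
Expected count = 1/4 × 304 = 76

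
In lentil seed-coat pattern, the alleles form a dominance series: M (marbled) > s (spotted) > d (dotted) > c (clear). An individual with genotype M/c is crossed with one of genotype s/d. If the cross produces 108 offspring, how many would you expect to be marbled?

Cross: M/c × s/d
Allele dominance: M > s > d > c
Offspring genotypes: 1 M/s, 1 M/d, 1 s/c, 1 d/c
Phenotype counts: 2 marbled, 1 spotted, 1 dotted
marbled: 2 out of 4 → fraction 1/2
Expected count = 1/2 × 108 = 54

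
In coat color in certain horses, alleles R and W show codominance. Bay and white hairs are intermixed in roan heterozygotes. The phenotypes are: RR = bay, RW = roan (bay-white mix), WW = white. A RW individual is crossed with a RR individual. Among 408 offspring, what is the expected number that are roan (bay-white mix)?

Punnett square for RW × RR:
Offspring genotypes: 2 RR, 2 RW
Phenotype counts: 2 bay, 2 roan (bay-white mix)
roan (bay-white mix): 2 out of 4 → fraction 1/2
Expected count = 1/2 × 408 = 204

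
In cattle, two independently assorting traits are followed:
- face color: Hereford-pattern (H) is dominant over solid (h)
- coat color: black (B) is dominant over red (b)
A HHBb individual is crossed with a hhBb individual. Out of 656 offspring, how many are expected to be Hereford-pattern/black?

Dihybrid cross HHBb × hhBb — consider each gene separately:
face color: HH × hh → 4 Hh → 4 H_ (out of 4)
coat color: Bb × Bb → 1 BB, 2 Bb, 1 bb → 3 B_ : 1 bb (out of 4)
Combine (counts out of 4 × 4 = 16): Hereford-pattern/black (H_B_) = 4×3 = 12; Hereford-pattern/red (H_bb) = 4×1 = 4
Phenotype counts (out of 16): 12 Hereford-pattern/black, 4 Hereford-pattern/red
Hereford-pattern/black: 12 out of 16 → fraction 3/4
Expected count = 3/4 × 656 = 492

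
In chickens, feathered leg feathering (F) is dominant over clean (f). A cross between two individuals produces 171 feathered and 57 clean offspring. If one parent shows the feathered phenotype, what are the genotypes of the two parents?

Observed offspring: 171 feathered, 57 clean
The observed ratio simplifies to 3:1. Clean (ff) offspring appear, so each parent must contribute one f allele. The parent stated to show feathered carries F, so it is Ff. The other parent is then either Ff or ff: Ff × ff would give a 1:1 split, whereas Ff × Ff gives 3:1 — matching the data. So both parents are heterozygous (Ff × Ff).
Parent genotypes: Ff × Ff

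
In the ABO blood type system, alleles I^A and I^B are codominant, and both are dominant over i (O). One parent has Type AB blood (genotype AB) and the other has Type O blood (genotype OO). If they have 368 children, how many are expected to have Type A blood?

Cross: AB × OO
Possible offspring genotypes: 2 AO, 2 BO
Blood type counts: 2 Type A, 2 Type B
Probability of Type A: 2/4 = 1/2
Expected count = 1/2 × 368 = 184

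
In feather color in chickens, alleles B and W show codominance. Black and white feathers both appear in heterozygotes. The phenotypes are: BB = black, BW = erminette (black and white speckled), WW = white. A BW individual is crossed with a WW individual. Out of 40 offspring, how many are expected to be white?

Punnett square for BW × WW:
Offspring genotypes: 2 BW, 2 WW
Phenotype counts: 2 erminette (black and white speckled), 2 white
white: 2 out of 4 → fraction 1/2
Expected count = 1/2 × 40 = 20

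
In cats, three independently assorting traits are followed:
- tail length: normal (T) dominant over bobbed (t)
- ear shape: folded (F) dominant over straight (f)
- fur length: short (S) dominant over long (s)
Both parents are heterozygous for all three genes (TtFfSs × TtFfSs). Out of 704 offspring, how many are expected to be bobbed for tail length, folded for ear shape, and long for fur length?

Trihybrid cross: TtFfSs × TtFfSs
Each trait segregates independently with a 3:1 phenotypic ratio, so each gene contributes 3/4 (dominant) or 1/4 (recessive).
Target: bobbed (tail length), folded (ear shape), long (fur length)
Probability = product of independent per-trait probabilities
= 1/4 × 3/4 × 1/4 = 3/64
Expected count = 3/64 × 704 = 33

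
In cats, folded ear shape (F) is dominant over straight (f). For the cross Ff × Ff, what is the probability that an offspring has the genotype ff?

Punnett square for Ff × Ff:
Offspring genotypes: 1 FF, 2 Ff, 1 ff
Total offspring: 4
Count with target: 1
Probability: 1/4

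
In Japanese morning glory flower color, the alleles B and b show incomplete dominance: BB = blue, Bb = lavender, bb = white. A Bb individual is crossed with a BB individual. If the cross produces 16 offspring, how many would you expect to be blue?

Punnett square for Bb × BB:
Offspring genotypes: 2 BB, 2 Bb
Phenotype counts: 2 blue, 2 lavender
blue: 2 out of 4 → fraction 1/2
Expected count = 1/2 × 16 = 8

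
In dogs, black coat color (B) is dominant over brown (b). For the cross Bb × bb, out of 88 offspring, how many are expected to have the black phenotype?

Punnett square for Bb × bb:
Offspring genotypes: 2 Bb, 2 bb
Total offspring: 4
Count with target: 2
Probability: 2/4 = 1/2
Expected count = 1/2 × 88 = 44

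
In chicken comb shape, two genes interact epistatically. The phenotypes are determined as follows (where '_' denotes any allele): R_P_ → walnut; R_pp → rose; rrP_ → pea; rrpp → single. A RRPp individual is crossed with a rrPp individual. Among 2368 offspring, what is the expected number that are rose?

Cross: RRPp × rrPp — consider each gene separately:
R gene: RR × rr → 4 Rr → 4 R_ (out of 4)
P gene: Pp × Pp → 1 PP, 2 Pp, 1 pp → 3 P_ : 1 pp (out of 4)
Genotype classes (out of 4 × 4 = 16): R_P_ = 4×3 = 12; R_pp = 4×1 = 4
Apply the phenotype rules: R_P_ (12) → walnut; R_pp (4) → rose
Phenotype counts (out of 16): 12 walnut, 4 rose
rose: 4 out of 16 → fraction 1/4
Expected count = 1/4 × 2368 = 592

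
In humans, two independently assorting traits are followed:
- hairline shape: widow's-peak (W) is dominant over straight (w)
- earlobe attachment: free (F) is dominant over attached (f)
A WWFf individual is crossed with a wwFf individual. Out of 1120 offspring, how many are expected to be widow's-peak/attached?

Dihybrid cross WWFf × wwFf — consider each gene separately:
hairline shape: WW × ww → 4 Ww → 4 W_ (out of 4)
earlobe attachment: Ff × Ff → 1 FF, 2 Ff, 1 ff → 3 F_ : 1 ff (out of 4)
Combine (counts out of 4 × 4 = 16): widow's-peak/free (W_F_) = 4×3 = 12; widow's-peak/attached (W_ff) = 4×1 = 4
Phenotype counts (out of 16): 12 widow's-peak/free, 4 widow's-peak/attached
widow's-peak/attached: 4 out of 16 → fraction 1/4
Expected count = 1/4 × 1120 = 280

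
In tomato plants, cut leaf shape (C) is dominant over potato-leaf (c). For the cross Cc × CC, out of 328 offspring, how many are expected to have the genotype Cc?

Punnett square for Cc × CC:
Offspring genotypes: 2 CC, 2 Cc
Total offspring: 4
Count with target: 2
Probability: 2/4 = 1/2
Expected count = 1/2 × 328 = 164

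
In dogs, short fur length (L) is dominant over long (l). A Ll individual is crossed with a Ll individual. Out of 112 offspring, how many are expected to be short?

Punnett square for Ll × Ll:
Offspring genotypes: 1 LL, 2 Ll, 1 ll
short: 3, long: 1
short: 3 out of 4 → fraction 3/4
Expected count = 3/4 × 112 = 84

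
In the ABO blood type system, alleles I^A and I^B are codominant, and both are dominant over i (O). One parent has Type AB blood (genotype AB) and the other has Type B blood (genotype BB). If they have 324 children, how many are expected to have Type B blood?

Cross: AB × BB
Possible offspring genotypes: 2 AB, 2 BB
Blood type counts: 2 Type AB, 2 Type B
Probability of Type B: 2/4 = 1/2
Expected count = 1/2 × 324 = 162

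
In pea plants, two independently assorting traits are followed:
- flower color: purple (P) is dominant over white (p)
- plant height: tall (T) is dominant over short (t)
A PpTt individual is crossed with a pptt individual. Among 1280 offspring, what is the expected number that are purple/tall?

Dihybrid cross PpTt × pptt — consider each gene separately:
flower color: Pp × pp → 2 Pp, 2 pp → 2 P_ : 2 pp (out of 4)
plant height: Tt × tt → 2 Tt, 2 tt → 2 T_ : 2 tt (out of 4)
Combine (counts out of 4 × 4 = 16): purple/tall (P_T_) = 2×2 = 4; purple/short (P_tt) = 2×2 = 4; white/tall (ppT_) = 2×2 = 4; white/short (pptt) = 2×2 = 4
Phenotype counts (out of 16): 4 purple/tall, 4 purple/short, 4 white/tall, 4 white/short
purple/tall: 4 out of 16 → fraction 1/4
Expected count = 1/4 × 1280 = 320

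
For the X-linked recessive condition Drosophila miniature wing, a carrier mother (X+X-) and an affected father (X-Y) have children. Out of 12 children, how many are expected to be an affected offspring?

Cross: X+X- × X-Y
Offspring: 1 X+X-, 1 X+Y, 1 X-X-, 1 X-Y
Probability of an affected offspring: 2/4 = 1/2
Expected count = 1/2 × 12 = 6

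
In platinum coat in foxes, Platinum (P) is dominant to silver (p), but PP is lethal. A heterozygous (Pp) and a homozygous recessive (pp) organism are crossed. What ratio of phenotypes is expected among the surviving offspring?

Cross: Pp × pp
Punnett square offspring (before lethality): 2 Pp, 2 pp
No PP offspring are produced in this cross.
Ratio: 1 platinum : 1 silver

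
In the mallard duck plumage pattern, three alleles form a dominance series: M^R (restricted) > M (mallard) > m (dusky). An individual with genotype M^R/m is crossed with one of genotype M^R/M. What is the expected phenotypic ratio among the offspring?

Cross: M^R/m × M^R/M
Allele dominance: M^R > M > m
Offspring genotypes: 1 M^R/M^R, 1 M^R/M, 1 M^R/m, 1 M/m
Phenotype counts: 3 restricted, 1 mallard
Ratio: 3 restricted : 1 mallard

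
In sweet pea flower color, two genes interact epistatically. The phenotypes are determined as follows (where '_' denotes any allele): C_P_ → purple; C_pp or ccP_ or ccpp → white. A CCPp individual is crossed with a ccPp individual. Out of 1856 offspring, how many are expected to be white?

Cross: CCPp × ccPp — consider each gene separately:
C gene: CC × cc → 4 Cc → 4 C_ (out of 4)
P gene: Pp × Pp → 1 PP, 2 Pp, 1 pp → 3 P_ : 1 pp (out of 4)
Genotype classes (out of 4 × 4 = 16): C_P_ = 4×3 = 12; C_pp = 4×1 = 4
Apply the phenotype rules: C_P_ (12) → purple; C_pp (4) → white
Phenotype counts (out of 16): 12 purple, 4 white
white: 4 out of 16 → fraction 1/4
Expected count = 1/4 × 1856 = 464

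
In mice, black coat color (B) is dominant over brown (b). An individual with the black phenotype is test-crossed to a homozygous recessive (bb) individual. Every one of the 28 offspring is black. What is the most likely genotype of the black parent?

Test cross: ? × bb
All offspring are black.
If the unknown parent were heterozygous (Bb), about half of 28 offspring would be brown; none are. The unknown parent is most likely homozygous dominant (BB).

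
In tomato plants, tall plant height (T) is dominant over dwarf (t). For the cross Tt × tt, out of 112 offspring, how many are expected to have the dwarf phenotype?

Punnett square for Tt × tt:
Offspring genotypes: 2 Tt, 2 tt
Total offspring: 4
Count with target: 2
Probability: 2/4 = 1/2
Expected count = 1/2 × 112 = 56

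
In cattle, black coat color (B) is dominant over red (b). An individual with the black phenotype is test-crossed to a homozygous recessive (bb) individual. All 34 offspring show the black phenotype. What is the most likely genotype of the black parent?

Test cross: ? × bb
All offspring are black.
If the unknown parent were heterozygous (Bb), about half of 34 offspring would be red; none are. The unknown parent is most likely homozygous dominant (BB).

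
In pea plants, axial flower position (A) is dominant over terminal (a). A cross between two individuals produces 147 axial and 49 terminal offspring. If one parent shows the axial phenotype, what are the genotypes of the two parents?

Observed offspring: 147 axial, 49 terminal
The observed ratio simplifies to 3:1. Terminal (aa) offspring appear, so each parent must contribute one a allele. The parent stated to show axial carries A, so it is Aa. The other parent is then either Aa or aa: Aa × aa would give a 1:1 split, whereas Aa × Aa gives 3:1 — matching the data. So both parents are heterozygous (Aa × Aa).
Parent genotypes: Aa × Aa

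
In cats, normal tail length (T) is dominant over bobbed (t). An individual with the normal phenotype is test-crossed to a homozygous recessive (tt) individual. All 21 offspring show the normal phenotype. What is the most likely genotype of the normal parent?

Test cross: ? × tt
All offspring are normal.
If the unknown parent were heterozygous (Tt), about half of 21 offspring would be bobbed; none are. The unknown parent is most likely homozygous dominant (TT).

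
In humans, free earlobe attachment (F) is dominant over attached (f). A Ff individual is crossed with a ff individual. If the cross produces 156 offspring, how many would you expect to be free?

Punnett square for Ff × ff:
Offspring genotypes: 2 Ff, 2 ff
free: 2, attached: 2
free: 2 out of 4 → fraction 1/2
Expected count = 1/2 × 156 = 78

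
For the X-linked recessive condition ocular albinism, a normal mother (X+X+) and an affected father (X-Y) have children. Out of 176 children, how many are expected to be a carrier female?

Cross: X+X+ × X-Y
Offspring: 2 X+X-, 2 X+Y
Probability of a carrier female: 2/4 = 1/2
Expected count = 1/2 × 176 = 88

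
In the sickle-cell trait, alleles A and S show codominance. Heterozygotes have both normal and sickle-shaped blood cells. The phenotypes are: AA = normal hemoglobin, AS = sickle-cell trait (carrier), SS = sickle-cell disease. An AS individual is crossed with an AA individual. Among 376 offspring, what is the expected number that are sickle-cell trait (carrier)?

Punnett square for AS × AA:
Offspring genotypes: 2 AA, 2 AS
Phenotype counts: 2 normal hemoglobin, 2 sickle-cell trait (carrier)
sickle-cell trait (carrier): 2 out of 4 → fraction 1/2
Expected count = 1/2 × 376 = 188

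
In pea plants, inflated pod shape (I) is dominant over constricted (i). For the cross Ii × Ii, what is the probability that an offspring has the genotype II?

Punnett square for Ii × Ii:
Offspring genotypes: 1 II, 2 Ii, 1 ii
Total offspring: 4
Count with target: 1
Probability: 1/4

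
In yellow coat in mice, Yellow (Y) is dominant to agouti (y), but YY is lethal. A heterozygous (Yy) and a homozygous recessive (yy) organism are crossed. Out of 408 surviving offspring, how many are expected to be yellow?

Cross: Yy × yy
Punnett square offspring (before lethality): 2 Yy, 2 yy
No YY offspring are produced in this cross.
yellow: 2 out of 4 → fraction 1/2
Expected count = 1/2 × 408 = 204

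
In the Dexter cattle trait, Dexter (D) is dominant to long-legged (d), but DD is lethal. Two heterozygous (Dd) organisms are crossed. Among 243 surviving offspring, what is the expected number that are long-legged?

Cross: Dd × Dd
Punnett square offspring (before lethality): 1 DD, 2 Dd, 1 dd
The DD genotype is lethal (embryos die); surviving offspring: 2 Dd, 1 dd
long-legged: 1 out of 3 → fraction 1/3
Expected count = 1/3 × 243 = 81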